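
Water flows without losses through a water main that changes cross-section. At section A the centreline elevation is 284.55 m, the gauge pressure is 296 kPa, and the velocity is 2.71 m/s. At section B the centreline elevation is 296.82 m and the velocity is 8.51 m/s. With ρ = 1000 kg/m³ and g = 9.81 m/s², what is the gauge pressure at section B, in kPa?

Pressure head at A: ψ₁ = P₁/(ρg) = 296×1000 / (1000 × 9.81) = 30.17 m.
Velocity heads: v₁²/2g = 2.71²/19.62 = 0.374 m; v₂²/2g = 8.51²/19.62 = 3.691 m.
Total head H = z₁ + ψ₁ + v₁²/2g = 284.55 + 30.17 + 0.374 = 315.09 m.
ψ₂ = H − z₂ − v₂²/2g = 315.09 − 296.82 − 3.691 = 14.58 m.
P₂ = ρgψ₂ = 1000 × 9.81 × 14.58 ≈ 143 kPa.

P₂ ≈ 143 kPa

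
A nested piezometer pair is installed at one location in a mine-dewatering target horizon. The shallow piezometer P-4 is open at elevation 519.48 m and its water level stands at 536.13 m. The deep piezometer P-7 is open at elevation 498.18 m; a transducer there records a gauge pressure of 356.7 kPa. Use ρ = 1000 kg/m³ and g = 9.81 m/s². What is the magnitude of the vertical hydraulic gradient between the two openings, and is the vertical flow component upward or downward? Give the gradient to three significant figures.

|i_v| ≈ 0.0746; vertical flow is downward

Total head at P-4: h = 536.13 m (water level in the standpipe).
Pressure head at P-7: ψ = P/(ρg) = 356.7×1000 / (1000 × 9.81) = 36.36 m.
Total head at P-7: h = z + ψ = 498.18 + 36.36 = 534.54 m.
Δh = h(P-4) − h(P-7) = 536.13 − 534.54 = 1.59 m.
Vertical separation Δz = 519.48 − 498.18 = 21.30 m.
|i_v| = |Δh| / Δz = 1.59 / 21.30 = 0.0746.
Head is higher in the shallow piezometer, so vertical flow is downward (recharge condition).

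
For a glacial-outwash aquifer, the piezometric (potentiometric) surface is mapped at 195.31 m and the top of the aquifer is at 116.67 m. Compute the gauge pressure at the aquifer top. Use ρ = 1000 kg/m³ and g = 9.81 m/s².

Pressure head at the aquifer top: ψ = h − z = 195.31 − 116.67 = 78.64 m.
P = ρgψ = 1000 × 9.81 × 78.64 = 771458 Pa ≈ 771 kPa.

P ≈ 771 kPa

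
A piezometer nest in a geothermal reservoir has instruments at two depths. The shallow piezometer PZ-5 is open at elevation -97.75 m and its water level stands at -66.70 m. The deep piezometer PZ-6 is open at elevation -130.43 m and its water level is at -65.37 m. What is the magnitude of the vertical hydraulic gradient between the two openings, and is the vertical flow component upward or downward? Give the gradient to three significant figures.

Total head at PZ-5: h = -66.70 m (water level in the standpipe).
Total head at PZ-6: h = -65.37 m.
Δh = h(PZ-5) − h(PZ-6) = -66.70 − (-65.37) = -1.33 m.
Vertical separation Δz = -97.75 − (-130.43) = 32.68 m.
|i_v| = |Δh| / Δz = 1.33 / 32.68 = 0.0407.
Head is higher in the deep piezometer, so vertical flow is upward (discharge condition).

|i_v| ≈ 0.0407; vertical flow is upward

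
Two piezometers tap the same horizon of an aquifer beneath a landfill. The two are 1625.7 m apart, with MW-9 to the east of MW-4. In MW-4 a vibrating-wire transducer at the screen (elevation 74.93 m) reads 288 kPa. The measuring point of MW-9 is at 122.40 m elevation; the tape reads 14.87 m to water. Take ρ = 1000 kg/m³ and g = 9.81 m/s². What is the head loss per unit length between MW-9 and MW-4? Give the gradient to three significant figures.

Pressure head at MW-4: ψ = P/(ρg) = 288×1000 / (1000 × 9.81) = 29.36 m.
Total head at MW-4: h = z + ψ = 74.93 + 29.36 = 104.29 m.
Total head at MW-9: h = 122.40 − 14.87 = 107.53 m.
Head difference: h(MW-4) − h(MW-9) = 104.29 − 107.53 = -3.24 m.
Hydraulic gradient: i = |Δh| / L = 3.24 / 1625.7 = 0.00199.

i ≈ 0.00199 m/m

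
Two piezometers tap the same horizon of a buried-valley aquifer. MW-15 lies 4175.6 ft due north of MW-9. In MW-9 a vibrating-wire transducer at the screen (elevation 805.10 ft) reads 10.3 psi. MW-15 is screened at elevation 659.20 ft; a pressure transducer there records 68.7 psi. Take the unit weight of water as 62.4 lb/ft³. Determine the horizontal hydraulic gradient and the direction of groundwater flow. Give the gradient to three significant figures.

Pressure head at MW-9: ψ = 144·P/γ = 144 × 10.3 / 62.4 = 23.77 ft.
Total head at MW-9: h = z + ψ = 805.10 + 23.77 = 828.87 ft.
Pressure head at MW-15: ψ = 144·P/γ = 144 × 68.7 / 62.4 = 158.54 ft.
Total head at MW-15: h = z + ψ = 659.20 + 158.54 = 817.74 ft.
Head difference: h(MW-9) − h(MW-15) = 828.87 − 817.74 = 11.13 ft.
Hydraulic gradient: i = |Δh| / L = 11.13 / 4175.6 = 0.00267.
Flow is from higher to lower head: from MW-9 toward MW-15, i.e. toward the north.

i ≈ 0.00267; groundwater flows toward the north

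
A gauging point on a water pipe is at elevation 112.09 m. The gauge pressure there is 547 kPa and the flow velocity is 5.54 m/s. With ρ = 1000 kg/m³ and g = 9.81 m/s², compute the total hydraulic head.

h ≈ 169.41 m

Pressure head ψ = P/(ρg) = 547×1000 / (1000 × 9.81) = 55.76 m.
Velocity head = v²/(2g) = 5.54² / (2 × 9.81) = 1.564 m.
h = z + ψ + v²/(2g) = 112.09 + 55.76 + 1.564 = 169.41 m.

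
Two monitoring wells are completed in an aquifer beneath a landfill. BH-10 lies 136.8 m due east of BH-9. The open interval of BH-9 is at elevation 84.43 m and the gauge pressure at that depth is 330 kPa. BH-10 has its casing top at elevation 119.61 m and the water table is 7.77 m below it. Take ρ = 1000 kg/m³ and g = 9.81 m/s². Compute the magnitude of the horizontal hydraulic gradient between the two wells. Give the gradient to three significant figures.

i ≈ 0.0455

Pressure head at BH-9: ψ = P/(ρg) = 330×1000 / (1000 × 9.81) = 33.64 m.
Total head at BH-9: h = z + ψ = 84.43 + 33.64 = 118.07 m.
Total head at BH-10: h = 119.61 − 7.77 = 111.84 m.
Head difference: h(BH-9) − h(BH-10) = 118.07 − 111.84 = 6.23 m.
Hydraulic gradient: i = |Δh| / L = 6.23 / 136.8 = 0.0455.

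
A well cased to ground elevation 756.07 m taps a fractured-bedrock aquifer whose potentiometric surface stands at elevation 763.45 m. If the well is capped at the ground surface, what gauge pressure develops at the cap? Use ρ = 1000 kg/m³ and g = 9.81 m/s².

Head above the cap: Δh = 763.45 − 756.07 = 7.38 m.
P = ρgΔh = 1000 × 9.81 × 7.38 = 72398 Pa ≈ 72.4 kPa.

P ≈ 72.4 kPa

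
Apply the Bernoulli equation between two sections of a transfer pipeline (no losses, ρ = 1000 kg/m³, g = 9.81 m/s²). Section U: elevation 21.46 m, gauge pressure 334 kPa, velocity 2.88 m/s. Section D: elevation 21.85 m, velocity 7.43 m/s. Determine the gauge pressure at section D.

P₂ ≈ 307 kPa

Pressure head at U: ψ₁ = P₁/(ρg) = 334×1000 / (1000 × 9.81) = 34.05 m.
Velocity heads: v₁²/2g = 2.88²/19.62 = 0.423 m; v₂²/2g = 7.43²/19.62 = 2.814 m.
Total head H = z₁ + ψ₁ + v₁²/2g = 21.46 + 34.05 + 0.423 = 55.93 m.
ψ₂ = H − z₂ − v₂²/2g = 55.93 − 21.85 − 2.814 = 31.27 m.
P₂ = ρgψ₂ = 1000 × 9.81 × 31.27 ≈ 307 kPa.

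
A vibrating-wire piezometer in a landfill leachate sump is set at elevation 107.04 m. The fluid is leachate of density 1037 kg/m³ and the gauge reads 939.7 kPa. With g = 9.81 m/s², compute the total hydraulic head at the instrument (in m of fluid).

h ≈ 199.41 m

ψ = P/(ρg) = 939.7×1000 / (1037 × 9.81) = 92.37 m.
h = z + ψ = 107.04 + 92.37 = 199.41 m.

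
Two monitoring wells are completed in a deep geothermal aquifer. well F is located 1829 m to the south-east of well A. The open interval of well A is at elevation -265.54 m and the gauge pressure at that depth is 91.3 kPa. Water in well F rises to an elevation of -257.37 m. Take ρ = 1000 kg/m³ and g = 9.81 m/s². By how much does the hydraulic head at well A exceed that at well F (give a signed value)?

Pressure head at well A: ψ = P/(ρg) = 91.3×1000 / (1000 × 9.81) = 9.31 m.
Total head at well A: h = z + ψ = -265.54 + 9.31 = -256.23 m.
Total head at well F: h = -257.37 m (water level in the piezometer is the total head).
Head difference: h(well A) − h(well F) = -256.23 − (-257.37) = 1.14 m.

Δh ≈ 1.14 m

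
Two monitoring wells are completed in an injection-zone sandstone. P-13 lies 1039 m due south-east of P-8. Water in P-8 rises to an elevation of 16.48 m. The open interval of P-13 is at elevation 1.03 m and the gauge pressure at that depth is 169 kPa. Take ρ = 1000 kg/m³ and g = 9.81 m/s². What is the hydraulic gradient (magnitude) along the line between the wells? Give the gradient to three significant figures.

i ≈ 0.00171

Total head at P-8: h = 16.48 m (water level in the piezometer is the total head).
Pressure head at P-13: ψ = P/(ρg) = 169×1000 / (1000 × 9.81) = 17.23 m.
Total head at P-13: h = z + ψ = 1.03 + 17.23 = 18.26 m.
Head difference: h(P-8) − h(P-13) = 16.48 − 18.26 = -1.78 m.
Hydraulic gradient: i = |Δh| / L = 1.78 / 1039 = 0.00171.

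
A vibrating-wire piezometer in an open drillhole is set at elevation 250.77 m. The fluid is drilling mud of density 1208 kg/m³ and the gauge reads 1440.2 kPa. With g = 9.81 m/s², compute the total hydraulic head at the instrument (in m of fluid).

ψ = P/(ρg) = 1440.2×1000 / (1208 × 9.81) = 121.53 m.
h = z + ψ = 250.77 + 121.53 = 372.30 m.

h ≈ 372.30 m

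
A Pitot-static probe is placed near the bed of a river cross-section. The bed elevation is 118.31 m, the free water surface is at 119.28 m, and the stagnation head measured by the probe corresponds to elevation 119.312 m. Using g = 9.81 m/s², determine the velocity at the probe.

v ≈ 0.792 m/s

Near the bed, under hydrostatic conditions, the piezometric head (z + ψ) equals the free-surface elevation, 119.28 m.
Velocity head = total − piezometric = 119.312 − 119.28 = 0.032 m.
v = √(2g·h_v) = √(2 × 9.81 × 0.032) = 0.792 m/s.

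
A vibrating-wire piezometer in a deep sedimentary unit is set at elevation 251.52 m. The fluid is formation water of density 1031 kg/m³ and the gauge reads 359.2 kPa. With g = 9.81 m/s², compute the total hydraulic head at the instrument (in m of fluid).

ψ = P/(ρg) = 359.2×1000 / (1031 × 9.81) = 35.51 m.
h = z + ψ = 251.52 + 35.51 = 287.03 m.

h ≈ 287.03 m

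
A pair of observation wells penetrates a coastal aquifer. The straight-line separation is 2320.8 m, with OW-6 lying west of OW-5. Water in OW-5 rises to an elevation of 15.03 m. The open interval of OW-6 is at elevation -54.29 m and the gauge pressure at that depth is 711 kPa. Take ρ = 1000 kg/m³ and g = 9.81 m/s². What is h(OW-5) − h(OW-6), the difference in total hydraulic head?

Δh ≈ -3.16 m

Total head at OW-5: h = 15.03 m (water level in the piezometer is the total head).
Pressure head at OW-6: ψ = P/(ρg) = 711×1000 / (1000 × 9.81) = 72.48 m.
Total head at OW-6: h = z + ψ = -54.29 + 72.48 = 18.19 m.
Head difference: h(OW-5) − h(OW-6) = 15.03 − 18.19 = -3.16 m.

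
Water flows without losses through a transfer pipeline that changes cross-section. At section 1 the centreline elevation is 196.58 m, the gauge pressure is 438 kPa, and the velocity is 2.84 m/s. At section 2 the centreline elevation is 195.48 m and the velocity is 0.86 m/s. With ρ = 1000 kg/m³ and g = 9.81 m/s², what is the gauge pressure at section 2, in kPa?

P₂ ≈ 452 kPa

Pressure head at 1: ψ₁ = P₁/(ρg) = 438×1000 / (1000 × 9.81) = 44.65 m.
Velocity heads: v₁²/2g = 2.84²/19.62 = 0.411 m; v₂²/2g = 0.86²/19.62 = 0.038 m.
Total head H = z₁ + ψ₁ + v₁²/2g = 196.58 + 44.65 + 0.411 = 241.64 m.
ψ₂ = H − z₂ − v₂²/2g = 241.64 − 195.48 − 0.038 = 46.12 m.
P₂ = ρgψ₂ = 1000 × 9.81 × 46.12 ≈ 452 kPa.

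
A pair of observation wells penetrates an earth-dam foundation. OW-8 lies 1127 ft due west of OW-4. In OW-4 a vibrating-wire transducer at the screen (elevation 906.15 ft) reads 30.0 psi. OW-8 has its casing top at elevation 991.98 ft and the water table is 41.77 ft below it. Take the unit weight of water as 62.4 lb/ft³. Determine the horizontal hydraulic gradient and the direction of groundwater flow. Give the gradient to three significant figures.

i ≈ 0.0223; groundwater flows toward the west

Pressure head at OW-4: ψ = 144·P/γ = 144 × 30.0 / 62.4 = 69.23 ft.
Total head at OW-4: h = z + ψ = 906.15 + 69.23 = 975.38 ft.
Total head at OW-8: h = 991.98 − 41.77 = 950.21 ft.
Head difference: h(OW-4) − h(OW-8) = 975.38 − 950.21 = 25.17 ft.
Hydraulic gradient: i = |Δh| / L = 25.17 / 1127 = 0.0223.
Flow is from higher to lower head: from OW-4 toward OW-8, i.e. toward the west.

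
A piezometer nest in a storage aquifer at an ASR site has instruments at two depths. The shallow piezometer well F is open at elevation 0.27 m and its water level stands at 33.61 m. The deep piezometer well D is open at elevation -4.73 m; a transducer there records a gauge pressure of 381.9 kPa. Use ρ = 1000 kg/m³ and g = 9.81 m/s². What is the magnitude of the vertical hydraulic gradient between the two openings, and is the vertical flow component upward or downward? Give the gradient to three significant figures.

|i_v| ≈ 0.118; vertical flow is upward

Total head at well F: h = 33.61 m (water level in the standpipe).
Pressure head at well D: ψ = P/(ρg) = 381.9×1000 / (1000 × 9.81) = 38.93 m.
Total head at well D: h = z + ψ = -4.73 + 38.93 = 34.20 m.
Δh = h(well F) − h(well D) = 33.61 − 34.20 = -0.59 m.
Vertical separation Δz = 0.27 − (-4.73) = 5.00 m.
|i_v| = |Δh| / Δz = 0.59 / 5.00 = 0.118.
Head is higher in the deep piezometer, so vertical flow is upward (discharge condition).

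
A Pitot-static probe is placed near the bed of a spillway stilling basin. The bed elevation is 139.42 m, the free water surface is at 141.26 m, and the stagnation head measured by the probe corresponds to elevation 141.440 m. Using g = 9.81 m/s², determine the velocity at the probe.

v ≈ 1.88 m/s

Near the bed, under hydrostatic conditions, the piezometric head (z + ψ) equals the free-surface elevation, 141.26 m.
Velocity head = total − piezometric = 141.440 − 141.26 = 0.180 m.
v = √(2g·h_v) = √(2 × 9.81 × 0.180) = 1.88 m/s.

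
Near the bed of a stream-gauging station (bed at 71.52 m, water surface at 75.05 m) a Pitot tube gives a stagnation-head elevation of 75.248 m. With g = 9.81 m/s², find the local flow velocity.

v ≈ 1.97 m/s

Near the bed, under hydrostatic conditions, the piezometric head (z + ψ) equals the free-surface elevation, 75.05 m.
Velocity head = total − piezometric = 75.248 − 75.05 = 0.198 m.
v = √(2g·h_v) = √(2 × 9.81 × 0.198) = 1.97 m/s.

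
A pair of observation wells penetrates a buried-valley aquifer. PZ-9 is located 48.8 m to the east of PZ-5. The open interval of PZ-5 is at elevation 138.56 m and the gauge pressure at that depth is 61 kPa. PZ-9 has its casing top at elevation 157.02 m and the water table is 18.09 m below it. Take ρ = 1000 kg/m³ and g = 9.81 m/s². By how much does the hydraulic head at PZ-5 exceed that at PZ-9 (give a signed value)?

Pressure head at PZ-5: ψ = P/(ρg) = 61×1000 / (1000 × 9.81) = 6.22 m.
Total head at PZ-5: h = z + ψ = 138.56 + 6.22 = 144.78 m.
Total head at PZ-9: h = 157.02 − 18.09 = 138.93 m.
Head difference: h(PZ-5) − h(PZ-9) = 144.78 − 138.93 = 5.85 m.

Δh ≈ 5.85 m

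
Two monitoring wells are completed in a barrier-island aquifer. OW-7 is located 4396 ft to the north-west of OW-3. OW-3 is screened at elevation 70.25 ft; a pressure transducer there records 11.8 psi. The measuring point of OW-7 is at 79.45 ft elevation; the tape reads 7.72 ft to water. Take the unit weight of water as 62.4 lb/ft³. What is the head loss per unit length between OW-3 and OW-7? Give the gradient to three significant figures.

Pressure head at OW-3: ψ = 144·P/γ = 144 × 11.8 / 62.4 = 27.23 ft.
Total head at OW-3: h = z + ψ = 70.25 + 27.23 = 97.48 ft.
Total head at OW-7: h = 79.45 − 7.72 = 71.73 ft.
Head difference: h(OW-3) − h(OW-7) = 97.48 − 71.73 = 25.75 ft.
Hydraulic gradient: i = |Δh| / L = 25.75 / 4396 = 0.00586.

i ≈ 0.00586 ft/ft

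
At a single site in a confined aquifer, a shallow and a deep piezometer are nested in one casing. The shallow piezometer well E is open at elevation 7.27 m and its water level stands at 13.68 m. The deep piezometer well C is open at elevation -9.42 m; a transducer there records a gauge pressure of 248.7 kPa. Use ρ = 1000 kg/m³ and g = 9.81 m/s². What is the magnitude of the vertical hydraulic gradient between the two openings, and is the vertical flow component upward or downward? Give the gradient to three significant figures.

|i_v| ≈ 0.135; vertical flow is upward

Total head at well E: h = 13.68 m (water level in the standpipe).
Pressure head at well C: ψ = P/(ρg) = 248.7×1000 / (1000 × 9.81) = 25.35 m.
Total head at well C: h = z + ψ = -9.42 + 25.35 = 15.93 m.
Δh = h(well E) − h(well C) = 13.68 − 15.93 = -2.25 m.
Vertical separation Δz = 7.27 − (-9.42) = 16.69 m.
|i_v| = |Δh| / Δz = 2.25 / 16.69 = 0.135.
Head is higher in the deep piezometer, so vertical flow is upward (discharge condition).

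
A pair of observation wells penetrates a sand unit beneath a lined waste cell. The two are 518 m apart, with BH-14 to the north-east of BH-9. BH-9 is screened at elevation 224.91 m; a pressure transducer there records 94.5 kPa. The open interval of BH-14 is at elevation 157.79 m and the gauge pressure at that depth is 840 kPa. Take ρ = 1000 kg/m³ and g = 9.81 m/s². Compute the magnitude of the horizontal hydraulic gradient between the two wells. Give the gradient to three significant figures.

i ≈ 0.0171

Pressure head at BH-9: ψ = P/(ρg) = 94.5×1000 / (1000 × 9.81) = 9.63 m.
Total head at BH-9: h = z + ψ = 224.91 + 9.63 = 234.54 m.
Pressure head at BH-14: ψ = P/(ρg) = 840×1000 / (1000 × 9.81) = 85.63 m.
Total head at BH-14: h = z + ψ = 157.79 + 85.63 = 243.42 m.
Head difference: h(BH-9) − h(BH-14) = 234.54 − 243.42 = -8.88 m.
Hydraulic gradient: i = |Δh| / L = 8.88 / 518 = 0.0171.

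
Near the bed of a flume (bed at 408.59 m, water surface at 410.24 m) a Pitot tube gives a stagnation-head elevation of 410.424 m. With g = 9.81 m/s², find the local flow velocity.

v ≈ 1.90 m/s

Near the bed, under hydrostatic conditions, the piezometric head (z + ψ) equals the free-surface elevation, 410.24 m.
Velocity head = total − piezometric = 410.424 − 410.24 = 0.184 m.
v = √(2g·h_v) = √(2 × 9.81 × 0.184) = 1.90 m/s.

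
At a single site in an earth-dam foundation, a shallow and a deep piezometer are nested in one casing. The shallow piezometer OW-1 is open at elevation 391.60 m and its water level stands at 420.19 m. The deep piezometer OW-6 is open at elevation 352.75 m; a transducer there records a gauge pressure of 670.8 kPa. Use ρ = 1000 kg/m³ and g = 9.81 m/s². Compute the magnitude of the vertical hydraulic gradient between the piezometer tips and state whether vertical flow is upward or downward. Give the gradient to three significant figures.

Total head at OW-1: h = 420.19 m (water level in the standpipe).
Pressure head at OW-6: ψ = P/(ρg) = 670.8×1000 / (1000 × 9.81) = 68.38 m.
Total head at OW-6: h = z + ψ = 352.75 + 68.38 = 421.13 m.
Δh = h(OW-1) − h(OW-6) = 420.19 − 421.13 = -0.94 m.
Vertical separation Δz = 391.60 − 352.75 = 38.85 m.
|i_v| = |Δh| / Δz = 0.94 / 38.85 = 0.0242.
Head is higher in the deep piezometer, so vertical flow is upward (discharge condition).

|i_v| ≈ 0.0242; vertical flow is upward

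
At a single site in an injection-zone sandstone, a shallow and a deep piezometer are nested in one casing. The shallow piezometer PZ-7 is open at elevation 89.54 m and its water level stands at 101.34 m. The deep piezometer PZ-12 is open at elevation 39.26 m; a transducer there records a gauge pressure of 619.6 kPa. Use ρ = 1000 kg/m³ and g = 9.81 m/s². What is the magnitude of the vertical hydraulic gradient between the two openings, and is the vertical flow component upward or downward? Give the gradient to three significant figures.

Total head at PZ-7: h = 101.34 m (water level in the standpipe).
Pressure head at PZ-12: ψ = P/(ρg) = 619.6×1000 / (1000 × 9.81) = 63.16 m.
Total head at PZ-12: h = z + ψ = 39.26 + 63.16 = 102.42 m.
Δh = h(PZ-7) − h(PZ-12) = 101.34 − 102.42 = -1.08 m.
Vertical separation Δz = 89.54 − 39.26 = 50.28 m.
|i_v| = |Δh| / Δz = 1.08 / 50.28 = 0.0215.
Head is higher in the deep piezometer, so vertical flow is upward (discharge condition).

|i_v| ≈ 0.0215; vertical flow is upward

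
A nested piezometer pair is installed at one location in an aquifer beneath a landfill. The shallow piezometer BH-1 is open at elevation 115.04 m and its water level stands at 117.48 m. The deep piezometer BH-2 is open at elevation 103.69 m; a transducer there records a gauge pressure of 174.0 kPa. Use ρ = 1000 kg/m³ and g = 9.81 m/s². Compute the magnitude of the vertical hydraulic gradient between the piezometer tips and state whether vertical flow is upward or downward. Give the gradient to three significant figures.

|i_v| ≈ 0.348; vertical flow is upward

Total head at BH-1: h = 117.48 m (water level in the standpipe).
Pressure head at BH-2: ψ = P/(ρg) = 174.0×1000 / (1000 × 9.81) = 17.74 m.
Total head at BH-2: h = z + ψ = 103.69 + 17.74 = 121.43 m.
Δh = h(BH-1) − h(BH-2) = 117.48 − 121.43 = -3.95 m.
Vertical separation Δz = 115.04 − 103.69 = 11.35 m.
|i_v| = |Δh| / Δz = 3.95 / 11.35 = 0.348.
Head is higher in the deep piezometer, so vertical flow is upward (discharge condition).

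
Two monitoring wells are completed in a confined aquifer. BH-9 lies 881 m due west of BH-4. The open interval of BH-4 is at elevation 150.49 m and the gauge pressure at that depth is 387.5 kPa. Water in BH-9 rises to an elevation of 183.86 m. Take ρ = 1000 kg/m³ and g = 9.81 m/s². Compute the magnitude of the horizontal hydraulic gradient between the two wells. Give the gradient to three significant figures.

i ≈ 0.00696

Pressure head at BH-4: ψ = P/(ρg) = 387.5×1000 / (1000 × 9.81) = 39.50 m.
Total head at BH-4: h = z + ψ = 150.49 + 39.50 = 189.99 m.
Total head at BH-9: h = 183.86 m (water level in the piezometer is the total head).
Head difference: h(BH-4) − h(BH-9) = 189.99 − 183.86 = 6.13 m.
Hydraulic gradient: i = |Δh| / L = 6.13 / 881 = 0.00696.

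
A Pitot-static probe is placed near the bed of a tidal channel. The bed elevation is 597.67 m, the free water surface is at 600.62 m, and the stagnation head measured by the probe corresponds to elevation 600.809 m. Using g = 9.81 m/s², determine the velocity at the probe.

Near the bed, under hydrostatic conditions, the piezometric head (z + ψ) equals the free-surface elevation, 600.62 m.
Velocity head = total − piezometric = 600.809 − 600.62 = 0.189 m.
v = √(2g·h_v) = √(2 × 9.81 × 0.189) = 1.93 m/s.

v ≈ 1.93 m/s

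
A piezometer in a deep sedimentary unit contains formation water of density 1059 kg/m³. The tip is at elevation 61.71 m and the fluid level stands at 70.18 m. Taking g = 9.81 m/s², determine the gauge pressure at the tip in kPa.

P ≈ 88.0 kPa

Pressure head ψ = h − z = 70.18 − 61.71 = 8.47 m.
P = ρgψ = 1059 × 9.81 × 8.47 = 87993 Pa ≈ 88.0 kPa.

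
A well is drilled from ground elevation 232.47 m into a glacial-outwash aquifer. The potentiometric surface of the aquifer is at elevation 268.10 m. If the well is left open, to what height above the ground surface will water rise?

≈ 35.63 m above ground

Water rises to the potentiometric surface, so the rise above ground = 268.10 − 232.47 = 35.63 m.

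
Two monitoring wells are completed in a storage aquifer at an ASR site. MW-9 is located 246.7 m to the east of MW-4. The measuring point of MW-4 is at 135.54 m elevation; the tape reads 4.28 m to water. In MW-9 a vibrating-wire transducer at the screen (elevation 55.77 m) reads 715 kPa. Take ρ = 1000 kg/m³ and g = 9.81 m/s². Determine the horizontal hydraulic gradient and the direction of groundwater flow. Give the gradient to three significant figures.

Total head at MW-4: h = 135.54 − 4.28 = 131.26 m.
Pressure head at MW-9: ψ = P/(ρg) = 715×1000 / (1000 × 9.81) = 72.88 m.
Total head at MW-9: h = z + ψ = 55.77 + 72.88 = 128.65 m.
Head difference: h(MW-4) − h(MW-9) = 131.26 − 128.65 = 2.61 m.
Hydraulic gradient: i = |Δh| / L = 2.61 / 246.7 = 0.0106.
Flow is from higher to lower head: from MW-4 toward MW-9, i.e. toward the east.

i ≈ 0.0106; groundwater flows toward the east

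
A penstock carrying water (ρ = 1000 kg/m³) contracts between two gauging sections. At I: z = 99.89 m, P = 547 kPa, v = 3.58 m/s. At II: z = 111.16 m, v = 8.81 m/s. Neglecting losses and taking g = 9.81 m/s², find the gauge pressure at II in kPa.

P₂ ≈ 404 kPa

Pressure head at I: ψ₁ = P₁/(ρg) = 547×1000 / (1000 × 9.81) = 55.76 m.
Velocity heads: v₁²/2g = 3.58²/19.62 = 0.653 m; v₂²/2g = 8.81²/19.62 = 3.956 m.
Total head H = z₁ + ψ₁ + v₁²/2g = 99.89 + 55.76 + 0.653 = 156.30 m.
ψ₂ = H − z₂ − v₂²/2g = 156.30 − 111.16 − 3.956 = 41.18 m.
P₂ = ρgψ₂ = 1000 × 9.81 × 41.18 ≈ 404 kPa.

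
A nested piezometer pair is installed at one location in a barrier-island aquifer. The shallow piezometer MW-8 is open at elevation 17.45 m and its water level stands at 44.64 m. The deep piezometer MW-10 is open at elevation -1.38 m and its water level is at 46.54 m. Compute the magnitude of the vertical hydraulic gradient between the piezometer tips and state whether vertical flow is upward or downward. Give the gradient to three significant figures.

Total head at MW-8: h = 44.64 m (water level in the standpipe).
Total head at MW-10: h = 46.54 m.
Δh = h(MW-8) − h(MW-10) = 44.64 − 46.54 = -1.90 m.
Vertical separation Δz = 17.45 − (-1.38) = 18.83 m.
|i_v| = |Δh| / Δz = 1.90 / 18.83 = 0.101.
Head is higher in the deep piezometer, so vertical flow is upward (discharge condition).

|i_v| ≈ 0.101; vertical flow is upward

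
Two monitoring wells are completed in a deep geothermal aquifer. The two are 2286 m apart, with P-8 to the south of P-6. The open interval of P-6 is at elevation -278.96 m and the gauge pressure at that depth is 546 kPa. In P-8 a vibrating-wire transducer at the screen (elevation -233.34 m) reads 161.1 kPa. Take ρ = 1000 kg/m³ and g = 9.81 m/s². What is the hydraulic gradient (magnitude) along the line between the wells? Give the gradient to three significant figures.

Pressure head at P-6: ψ = P/(ρg) = 546×1000 / (1000 × 9.81) = 55.66 m.
Total head at P-6: h = z + ψ = -278.96 + 55.66 = -223.30 m.
Pressure head at P-8: ψ = P/(ρg) = 161.1×1000 / (1000 × 9.81) = 16.42 m.
Total head at P-8: h = z + ψ = -233.34 + 16.42 = -216.92 m.
Head difference: h(P-6) − h(P-8) = -223.30 − (-216.92) = -6.38 m.
Hydraulic gradient: i = |Δh| / L = 6.38 / 2286 = 0.00279.

i ≈ 0.00279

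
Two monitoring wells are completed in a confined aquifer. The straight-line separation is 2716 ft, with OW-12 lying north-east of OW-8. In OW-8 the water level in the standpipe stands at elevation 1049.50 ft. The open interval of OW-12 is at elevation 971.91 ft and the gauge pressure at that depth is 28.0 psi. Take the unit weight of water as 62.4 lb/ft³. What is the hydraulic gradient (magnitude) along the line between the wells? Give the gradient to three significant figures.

Total head at OW-8: h = 1049.50 ft (water level in the piezometer is the total head).
Pressure head at OW-12: ψ = 144·P/γ = 144 × 28.0 / 62.4 = 64.62 ft.
Total head at OW-12: h = z + ψ = 971.91 + 64.62 = 1036.53 ft.
Head difference: h(OW-8) − h(OW-12) = 1049.50 − 1036.53 = 12.97 ft.
Hydraulic gradient: i = |Δh| / L = 12.97 / 2716 = 0.00478.

i ≈ 0.00478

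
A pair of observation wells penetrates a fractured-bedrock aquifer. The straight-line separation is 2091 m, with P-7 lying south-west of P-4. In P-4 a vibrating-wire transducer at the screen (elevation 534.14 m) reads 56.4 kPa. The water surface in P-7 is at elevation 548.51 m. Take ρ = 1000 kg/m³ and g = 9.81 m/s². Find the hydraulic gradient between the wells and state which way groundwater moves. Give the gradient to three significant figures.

Pressure head at P-4: ψ = P/(ρg) = 56.4×1000 / (1000 × 9.81) = 5.75 m.
Total head at P-4: h = z + ψ = 534.14 + 5.75 = 539.89 m.
Total head at P-7: h = 548.51 m (water level in the piezometer is the total head).
Head difference: h(P-4) − h(P-7) = 539.89 − 548.51 = -8.62 m.
Hydraulic gradient: i = |Δh| / L = 8.62 / 2091 = 0.00412.
Flow is from higher to lower head: from P-7 toward P-4, i.e. toward the north-east.

i ≈ 0.00412; groundwater flows toward the north-east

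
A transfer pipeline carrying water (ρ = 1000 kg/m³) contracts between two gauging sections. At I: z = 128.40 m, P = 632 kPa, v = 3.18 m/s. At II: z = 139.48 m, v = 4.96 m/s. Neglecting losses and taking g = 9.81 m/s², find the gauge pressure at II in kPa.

P₂ ≈ 516 kPa

Pressure head at I: ψ₁ = P₁/(ρg) = 632×1000 / (1000 × 9.81) = 64.42 m.
Velocity heads: v₁²/2g = 3.18²/19.62 = 0.515 m; v₂²/2g = 4.96²/19.62 = 1.254 m.
Total head H = z₁ + ψ₁ + v₁²/2g = 128.40 + 64.42 + 0.515 = 193.33 m.
ψ₂ = H − z₂ − v₂²/2g = 193.33 − 139.48 − 1.254 = 52.60 m.
P₂ = ρgψ₂ = 1000 × 9.81 × 52.60 ≈ 516 kPa.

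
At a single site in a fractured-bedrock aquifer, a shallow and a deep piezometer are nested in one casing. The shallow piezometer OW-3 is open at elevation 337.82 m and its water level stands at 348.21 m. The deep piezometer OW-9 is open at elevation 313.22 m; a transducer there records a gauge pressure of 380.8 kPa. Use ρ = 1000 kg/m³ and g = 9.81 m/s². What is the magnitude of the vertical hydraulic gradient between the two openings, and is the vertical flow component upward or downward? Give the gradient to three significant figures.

|i_v| ≈ 0.156; vertical flow is upward

Total head at OW-3: h = 348.21 m (water level in the standpipe).
Pressure head at OW-9: ψ = P/(ρg) = 380.8×1000 / (1000 × 9.81) = 38.82 m.
Total head at OW-9: h = z + ψ = 313.22 + 38.82 = 352.04 m.
Δh = h(OW-3) − h(OW-9) = 348.21 − 352.04 = -3.83 m.
Vertical separation Δz = 337.82 − 313.22 = 24.60 m.
|i_v| = |Δh| / Δz = 3.83 / 24.60 = 0.156.
Head is higher in the deep piezometer, so vertical flow is upward (discharge condition).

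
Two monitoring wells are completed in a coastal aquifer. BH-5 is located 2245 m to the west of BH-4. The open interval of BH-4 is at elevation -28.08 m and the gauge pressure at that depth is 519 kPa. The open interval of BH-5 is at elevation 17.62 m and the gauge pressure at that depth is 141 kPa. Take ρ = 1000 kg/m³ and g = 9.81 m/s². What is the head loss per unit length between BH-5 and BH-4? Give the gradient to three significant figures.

i ≈ 0.00319 m/m

Pressure head at BH-4: ψ = P/(ρg) = 519×1000 / (1000 × 9.81) = 52.91 m.
Total head at BH-4: h = z + ψ = -28.08 + 52.91 = 24.83 m.
Pressure head at BH-5: ψ = P/(ρg) = 141×1000 / (1000 × 9.81) = 14.37 m.
Total head at BH-5: h = z + ψ = 17.62 + 14.37 = 31.99 m.
Head difference: h(BH-4) − h(BH-5) = 24.83 − 31.99 = -7.16 m.
Hydraulic gradient: i = |Δh| / L = 7.16 / 2245 = 0.00319.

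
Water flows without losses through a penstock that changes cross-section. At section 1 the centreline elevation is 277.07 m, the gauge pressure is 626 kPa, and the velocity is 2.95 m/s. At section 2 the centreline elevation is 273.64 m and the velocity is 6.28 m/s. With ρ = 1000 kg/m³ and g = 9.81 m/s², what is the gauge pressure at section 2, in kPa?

P₂ ≈ 644 kPa

Pressure head at 1: ψ₁ = P₁/(ρg) = 626×1000 / (1000 × 9.81) = 63.81 m.
Velocity heads: v₁²/2g = 2.95²/19.62 = 0.444 m; v₂²/2g = 6.28²/19.62 = 2.010 m.
Total head H = z₁ + ψ₁ + v₁²/2g = 277.07 + 63.81 + 0.444 = 341.32 m.
ψ₂ = H − z₂ − v₂²/2g = 341.32 − 273.64 − 2.010 = 65.67 m.
P₂ = ρgψ₂ = 1000 × 9.81 × 65.67 ≈ 644 kPa.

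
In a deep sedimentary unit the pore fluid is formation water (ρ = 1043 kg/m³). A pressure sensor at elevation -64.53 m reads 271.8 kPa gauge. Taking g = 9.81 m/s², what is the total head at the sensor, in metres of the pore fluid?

h ≈ -37.97 m

ψ = P/(ρg) = 271.8×1000 / (1043 × 9.81) = 26.56 m.
h = z + ψ = -64.53 + 26.56 = -37.97 m.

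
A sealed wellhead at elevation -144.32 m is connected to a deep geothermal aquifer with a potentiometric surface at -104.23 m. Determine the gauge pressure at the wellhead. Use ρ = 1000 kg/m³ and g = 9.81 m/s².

Head above the cap: Δh = -104.23 − (-144.32) = 40.09 m.
P = ρgΔh = 1000 × 9.81 × 40.09 = 393283 Pa ≈ 393 kPa.

P ≈ 393 kPa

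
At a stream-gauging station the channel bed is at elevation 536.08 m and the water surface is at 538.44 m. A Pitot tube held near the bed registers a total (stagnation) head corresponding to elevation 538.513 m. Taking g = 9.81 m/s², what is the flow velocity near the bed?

Near the bed, under hydrostatic conditions, the piezometric head (z + ψ) equals the free-surface elevation, 538.44 m.
Velocity head = total − piezometric = 538.513 − 538.44 = 0.073 m.
v = √(2g·h_v) = √(2 × 9.81 × 0.073) = 1.20 m/s.

v ≈ 1.20 m/s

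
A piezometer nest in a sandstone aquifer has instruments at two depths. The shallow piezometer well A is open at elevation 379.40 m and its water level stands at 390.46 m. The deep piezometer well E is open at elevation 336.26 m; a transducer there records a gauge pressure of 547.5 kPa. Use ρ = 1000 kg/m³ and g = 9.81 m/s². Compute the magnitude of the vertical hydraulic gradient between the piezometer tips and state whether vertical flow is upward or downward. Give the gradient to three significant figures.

Total head at well A: h = 390.46 m (water level in the standpipe).
Pressure head at well E: ψ = P/(ρg) = 547.5×1000 / (1000 × 9.81) = 55.81 m.
Total head at well E: h = z + ψ = 336.26 + 55.81 = 392.07 m.
Δh = h(well A) − h(well E) = 390.46 − 392.07 = -1.61 m.
Vertical separation Δz = 379.40 − 336.26 = 43.14 m.
|i_v| = |Δh| / Δz = 1.61 / 43.14 = 0.0373.
Head is higher in the deep piezometer, so vertical flow is upward (discharge condition).

|i_v| ≈ 0.0373; vertical flow is upward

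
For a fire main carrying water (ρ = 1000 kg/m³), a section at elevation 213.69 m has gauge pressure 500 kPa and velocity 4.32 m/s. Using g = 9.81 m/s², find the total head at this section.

h ≈ 265.61 m

Pressure head ψ = P/(ρg) = 500×1000 / (1000 × 9.81) = 50.97 m.
Velocity head = v²/(2g) = 4.32² / (2 × 9.81) = 0.951 m.
h = z + ψ + v²/(2g) = 213.69 + 50.97 + 0.951 = 265.61 m.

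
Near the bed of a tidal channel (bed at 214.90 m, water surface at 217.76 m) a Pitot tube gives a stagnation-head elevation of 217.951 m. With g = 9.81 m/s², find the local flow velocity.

v ≈ 1.94 m/s

Near the bed, under hydrostatic conditions, the piezometric head (z + ψ) equals the free-surface elevation, 217.76 m.
Velocity head = total − piezometric = 217.951 − 217.76 = 0.191 m.
v = √(2g·h_v) = √(2 × 9.81 × 0.191) = 1.94 m/s.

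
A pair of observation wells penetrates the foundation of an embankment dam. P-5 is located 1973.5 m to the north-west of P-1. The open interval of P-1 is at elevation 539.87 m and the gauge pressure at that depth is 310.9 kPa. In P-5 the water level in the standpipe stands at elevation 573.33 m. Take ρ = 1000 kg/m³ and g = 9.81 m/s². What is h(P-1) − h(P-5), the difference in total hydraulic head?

Pressure head at P-1: ψ = P/(ρg) = 310.9×1000 / (1000 × 9.81) = 31.69 m.
Total head at P-1: h = z + ψ = 539.87 + 31.69 = 571.56 m.
Total head at P-5: h = 573.33 m (water level in the piezometer is the total head).
Head difference: h(P-1) − h(P-5) = 571.56 − 573.33 = -1.77 m.

Δh ≈ -1.77 m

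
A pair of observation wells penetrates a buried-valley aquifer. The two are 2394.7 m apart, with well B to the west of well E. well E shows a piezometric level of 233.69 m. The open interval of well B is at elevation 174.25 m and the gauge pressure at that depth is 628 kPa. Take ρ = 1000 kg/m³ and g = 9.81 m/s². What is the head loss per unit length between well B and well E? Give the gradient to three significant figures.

i ≈ 0.00191 m/m

Total head at well E: h = 233.69 m (water level in the piezometer is the total head).
Pressure head at well B: ψ = P/(ρg) = 628×1000 / (1000 × 9.81) = 64.02 m.
Total head at well B: h = z + ψ = 174.25 + 64.02 = 238.27 m.
Head difference: h(well E) − h(well B) = 233.69 − 238.27 = -4.58 m.
Hydraulic gradient: i = |Δh| / L = 4.58 / 2394.7 = 0.00191.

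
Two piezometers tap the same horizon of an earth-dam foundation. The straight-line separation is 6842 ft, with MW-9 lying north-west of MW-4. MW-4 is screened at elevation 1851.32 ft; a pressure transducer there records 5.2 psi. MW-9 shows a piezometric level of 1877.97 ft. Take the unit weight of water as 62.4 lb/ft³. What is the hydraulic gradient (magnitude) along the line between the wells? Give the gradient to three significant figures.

Pressure head at MW-4: ψ = 144·P/γ = 144 × 5.2 / 62.4 = 12.00 ft.
Total head at MW-4: h = z + ψ = 1851.32 + 12.00 = 1863.32 ft.
Total head at MW-9: h = 1877.97 ft (water level in the piezometer is the total head).
Head difference: h(MW-4) − h(MW-9) = 1863.32 − 1877.97 = -14.65 ft.
Hydraulic gradient: i = |Δh| / L = 14.65 / 6842 = 0.00214.

i ≈ 0.00214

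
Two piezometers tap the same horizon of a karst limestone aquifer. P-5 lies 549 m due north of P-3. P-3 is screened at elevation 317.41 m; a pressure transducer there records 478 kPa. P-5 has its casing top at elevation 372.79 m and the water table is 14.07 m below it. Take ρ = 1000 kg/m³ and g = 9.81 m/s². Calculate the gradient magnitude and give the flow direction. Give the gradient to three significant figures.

Pressure head at P-3: ψ = P/(ρg) = 478×1000 / (1000 × 9.81) = 48.73 m.
Total head at P-3: h = z + ψ = 317.41 + 48.73 = 366.14 m.
Total head at P-5: h = 372.79 − 14.07 = 358.72 m.
Head difference: h(P-3) − h(P-5) = 366.14 − 358.72 = 7.42 m.
Hydraulic gradient: i = |Δh| / L = 7.42 / 549 = 0.0135.
Flow is from higher to lower head: from P-3 toward P-5, i.e. toward the north.

i ≈ 0.0135; groundwater flows toward the north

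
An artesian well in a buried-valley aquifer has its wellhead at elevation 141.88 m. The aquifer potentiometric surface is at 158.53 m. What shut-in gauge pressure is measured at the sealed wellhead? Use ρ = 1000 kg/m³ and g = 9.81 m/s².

P ≈ 163 kPa

Head above the cap: Δh = 158.53 − 141.88 = 16.65 m.
P = ρgΔh = 1000 × 9.81 × 16.65 = 163336 Pa ≈ 163 kPa.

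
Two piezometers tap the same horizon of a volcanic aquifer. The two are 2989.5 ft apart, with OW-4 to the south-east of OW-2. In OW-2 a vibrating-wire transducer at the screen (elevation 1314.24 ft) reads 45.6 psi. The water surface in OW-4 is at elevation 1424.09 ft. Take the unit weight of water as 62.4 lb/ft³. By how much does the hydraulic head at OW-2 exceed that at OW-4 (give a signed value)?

Pressure head at OW-2: ψ = 144·P/γ = 144 × 45.6 / 62.4 = 105.23 ft.
Total head at OW-2: h = z + ψ = 1314.24 + 105.23 = 1419.47 ft.
Total head at OW-4: h = 1424.09 ft (water level in the piezometer is the total head).
Head difference: h(OW-2) − h(OW-4) = 1419.47 − 1424.09 = -4.62 ft.

Δh ≈ -4.62 ft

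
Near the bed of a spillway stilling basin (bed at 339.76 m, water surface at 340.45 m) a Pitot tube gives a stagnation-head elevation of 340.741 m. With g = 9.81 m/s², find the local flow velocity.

v ≈ 2.39 m/s

Near the bed, under hydrostatic conditions, the piezometric head (z + ψ) equals the free-surface elevation, 340.45 m.
Velocity head = total − piezometric = 340.741 − 340.45 = 0.291 m.
v = √(2g·h_v) = √(2 × 9.81 × 0.291) = 2.39 m/s.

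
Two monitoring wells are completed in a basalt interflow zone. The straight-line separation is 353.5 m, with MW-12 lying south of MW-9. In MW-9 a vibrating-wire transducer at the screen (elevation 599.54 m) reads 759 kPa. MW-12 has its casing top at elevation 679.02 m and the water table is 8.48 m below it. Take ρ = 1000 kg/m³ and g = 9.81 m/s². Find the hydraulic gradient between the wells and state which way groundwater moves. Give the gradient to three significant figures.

i ≈ 0.0180; groundwater flows toward the south

Pressure head at MW-9: ψ = P/(ρg) = 759×1000 / (1000 × 9.81) = 77.37 m.
Total head at MW-9: h = z + ψ = 599.54 + 77.37 = 676.91 m.
Total head at MW-12: h = 679.02 − 8.48 = 670.54 m.
Head difference: h(MW-9) − h(MW-12) = 676.91 − 670.54 = 6.37 m.
Hydraulic gradient: i = |Δh| / L = 6.37 / 353.5 = 0.0180.
Flow is from higher to lower head: from MW-9 toward MW-12, i.e. toward the south.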